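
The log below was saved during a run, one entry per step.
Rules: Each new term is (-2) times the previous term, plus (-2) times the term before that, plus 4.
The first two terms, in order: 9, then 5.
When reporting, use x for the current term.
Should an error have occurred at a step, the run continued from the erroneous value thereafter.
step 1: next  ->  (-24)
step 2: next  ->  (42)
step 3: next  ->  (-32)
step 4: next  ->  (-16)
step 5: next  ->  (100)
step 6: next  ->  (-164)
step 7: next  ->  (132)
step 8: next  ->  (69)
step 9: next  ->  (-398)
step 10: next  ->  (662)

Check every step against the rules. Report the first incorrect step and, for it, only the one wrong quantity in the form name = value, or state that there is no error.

step 8, x = 68

1. x = -2*(5) + (-2)*(9) + (4) = -24 (no discrepancy)
2. x = -2*(-24) + (-2)*(5) + (4) = 42 (agrees with the log)
3. x = -2*(42) + (-2)*(-24) + (4) = -32 (consistent with the log)
4. x = -2*(-32) + (-2)*(42) + (4) = -16 (confirmed correct)
5. x = -2*(-16) + (-2)*(-32) + (4) = 100 (same as recorded)
6. x = -2*(100) + (-2)*(-16) + (4) = -164 (consistent with the log)
7. x = -2*(-164) + (-2)*(100) + (4) = 132 (agrees with the log)
8. x = -2*(132) + (-2)*(-164) + (4) = 68 (a discrepancy with the log)
So the first discrepancy is step 8, where the right value is x = 68.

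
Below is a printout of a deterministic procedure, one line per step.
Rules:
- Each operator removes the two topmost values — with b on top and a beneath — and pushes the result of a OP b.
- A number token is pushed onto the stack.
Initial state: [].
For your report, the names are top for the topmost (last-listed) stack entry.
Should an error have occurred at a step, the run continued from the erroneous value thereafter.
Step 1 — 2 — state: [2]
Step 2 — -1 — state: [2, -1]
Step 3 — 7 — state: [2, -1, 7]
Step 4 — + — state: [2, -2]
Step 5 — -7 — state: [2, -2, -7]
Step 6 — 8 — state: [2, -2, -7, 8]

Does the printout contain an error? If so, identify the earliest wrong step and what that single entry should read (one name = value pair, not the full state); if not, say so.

step 4, top = 6

Recomputing the run from the initial state:
step 1: [2]
step 2: [2, -1]
step 3: [2, -1, 7]
step 4: [2, 6]
step 5: [2, 6, -7]
step 6: [2, 6, -7, 8]
The first disagreement with the printout is at step 4, where the value should be top = 6.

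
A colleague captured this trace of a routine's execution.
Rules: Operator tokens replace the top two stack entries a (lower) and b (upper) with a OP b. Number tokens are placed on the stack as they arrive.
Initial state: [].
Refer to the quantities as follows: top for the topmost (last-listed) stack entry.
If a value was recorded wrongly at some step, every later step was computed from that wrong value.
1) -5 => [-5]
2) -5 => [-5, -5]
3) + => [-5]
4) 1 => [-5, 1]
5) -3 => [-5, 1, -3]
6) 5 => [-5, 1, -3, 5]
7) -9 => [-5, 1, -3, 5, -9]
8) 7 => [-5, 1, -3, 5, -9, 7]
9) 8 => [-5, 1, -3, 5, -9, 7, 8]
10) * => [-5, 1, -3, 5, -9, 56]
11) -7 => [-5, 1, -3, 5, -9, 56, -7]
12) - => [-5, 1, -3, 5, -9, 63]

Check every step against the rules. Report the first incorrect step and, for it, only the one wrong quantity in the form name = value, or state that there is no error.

step 3, top = -10

Recomputing the run from the initial state:
step 1: [-5]
step 2: [-5, -5]
step 3: [-10]
step 4: [-10, 1]
step 5: [-10, 1, -3]
step 6: [-10, 1, -3, 5]
step 7: [-10, 1, -3, 5, -9]
step 8: [-10, 1, -3, 5, -9, 7]
step 9: [-10, 1, -3, 5, -9, 7, 8]
step 10: [-10, 1, -3, 5, -9, 56]
step 11: [-10, 1, -3, 5, -9, 56, -7]
step 12: [-10, 1, -3, 5, -9, 63]
The first disagreement with the trace is at step 3, where the value should be top = -10.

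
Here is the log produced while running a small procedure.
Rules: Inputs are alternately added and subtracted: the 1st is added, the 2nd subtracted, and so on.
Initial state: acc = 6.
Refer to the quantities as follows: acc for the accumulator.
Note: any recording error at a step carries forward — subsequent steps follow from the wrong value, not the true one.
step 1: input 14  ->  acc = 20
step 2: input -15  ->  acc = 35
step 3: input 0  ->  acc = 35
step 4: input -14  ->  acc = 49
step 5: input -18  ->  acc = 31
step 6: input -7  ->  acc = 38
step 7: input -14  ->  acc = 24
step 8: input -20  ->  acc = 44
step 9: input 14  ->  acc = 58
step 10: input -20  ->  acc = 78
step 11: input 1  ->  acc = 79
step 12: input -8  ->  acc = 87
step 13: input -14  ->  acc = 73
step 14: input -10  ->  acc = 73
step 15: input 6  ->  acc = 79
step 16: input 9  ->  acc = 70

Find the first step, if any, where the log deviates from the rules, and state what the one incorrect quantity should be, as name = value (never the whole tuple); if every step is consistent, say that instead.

Recomputing the run from the initial state:
step 1: acc = 20
step 2: acc = 35
step 3: acc = 35
step 4: acc = 49
step 5: acc = 31
step 6: acc = 38
step 7: acc = 24
step 8: acc = 44
step 9: acc = 58
step 10: acc = 78
step 11: acc = 79
step 12: acc = 87
step 13: acc = 73
step 14: acc = 83
step 15: acc = 89
step 16: acc = 80
The first disagreement with the log is at step 14, where the value should be acc = 83.

step 14, acc = 83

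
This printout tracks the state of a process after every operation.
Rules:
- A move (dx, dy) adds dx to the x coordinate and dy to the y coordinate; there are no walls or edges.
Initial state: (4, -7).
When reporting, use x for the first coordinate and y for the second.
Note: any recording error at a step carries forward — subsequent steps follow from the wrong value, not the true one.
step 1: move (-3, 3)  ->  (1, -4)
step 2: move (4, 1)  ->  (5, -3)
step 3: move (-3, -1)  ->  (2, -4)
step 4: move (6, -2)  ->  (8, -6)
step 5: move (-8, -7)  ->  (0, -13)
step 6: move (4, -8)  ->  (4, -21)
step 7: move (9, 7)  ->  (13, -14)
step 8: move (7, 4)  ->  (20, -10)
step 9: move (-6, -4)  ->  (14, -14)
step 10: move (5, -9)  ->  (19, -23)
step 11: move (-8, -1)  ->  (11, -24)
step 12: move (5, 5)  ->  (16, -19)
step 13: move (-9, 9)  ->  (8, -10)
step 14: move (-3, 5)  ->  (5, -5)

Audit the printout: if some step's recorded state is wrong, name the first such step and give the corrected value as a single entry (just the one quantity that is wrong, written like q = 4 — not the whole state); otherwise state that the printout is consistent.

Recomputing the run from the initial state:
step 1: x = 1, y = -4
step 2: x = 5, y = -3
step 3: x = 2, y = -4
step 4: x = 8, y = -6
step 5: x = 0, y = -13
step 6: x = 4, y = -21
step 7: x = 13, y = -14
step 8: x = 20, y = -10
step 9: x = 14, y = -14
step 10: x = 19, y = -23
step 11: x = 11, y = -24
step 12: x = 16, y = -19
step 13: x = 7, y = -10
step 14: x = 4, y = -5
The first disagreement with the printout is at step 13, where the value should be x = 7.

step 13, x = 7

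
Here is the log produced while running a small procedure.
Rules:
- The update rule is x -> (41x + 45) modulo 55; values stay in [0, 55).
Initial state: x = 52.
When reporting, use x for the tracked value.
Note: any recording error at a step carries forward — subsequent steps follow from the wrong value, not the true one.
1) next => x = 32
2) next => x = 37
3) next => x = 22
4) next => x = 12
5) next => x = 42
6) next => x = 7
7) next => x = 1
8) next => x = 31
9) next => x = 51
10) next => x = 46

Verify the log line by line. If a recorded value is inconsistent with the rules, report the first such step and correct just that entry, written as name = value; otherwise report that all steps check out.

1. x = (41*52 + 45) mod 55 = 32 (in agreement)
2. x = (41*32 + 45) mod 55 = 37 (same as recorded)
3. x = (41*37 + 45) mod 55 = 22 (agrees with the log)
4. x = (41*22 + 45) mod 55 = 12 (exactly as logged)
5. x = (41*12 + 45) mod 55 = 42 (agrees with the log)
6. x = (41*42 + 45) mod 55 = 7 (confirmed correct)
7. x = (41*7 + 45) mod 55 = 2 (the log disagrees here)
Step 7 is the first one off; corrected, x = 2.

step 7, x = 2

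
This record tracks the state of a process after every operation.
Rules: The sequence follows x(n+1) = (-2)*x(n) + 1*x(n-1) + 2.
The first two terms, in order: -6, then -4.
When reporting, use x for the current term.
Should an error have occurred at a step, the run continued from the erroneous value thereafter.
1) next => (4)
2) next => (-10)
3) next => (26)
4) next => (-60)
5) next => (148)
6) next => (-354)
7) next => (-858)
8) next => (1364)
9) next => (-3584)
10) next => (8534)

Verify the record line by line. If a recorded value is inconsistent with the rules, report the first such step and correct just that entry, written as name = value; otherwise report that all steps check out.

step 7, x = 858

Recomputing the run from the initial state:
step 1: x = 4
step 2: x = -10
step 3: x = 26
step 4: x = -60
step 5: x = 148
step 6: x = -354
step 7: x = 858
step 8: x = -2068
step 9: x = 4996
step 10: x = -12058
The first disagreement with the record is at step 7, where the value should be x = 858.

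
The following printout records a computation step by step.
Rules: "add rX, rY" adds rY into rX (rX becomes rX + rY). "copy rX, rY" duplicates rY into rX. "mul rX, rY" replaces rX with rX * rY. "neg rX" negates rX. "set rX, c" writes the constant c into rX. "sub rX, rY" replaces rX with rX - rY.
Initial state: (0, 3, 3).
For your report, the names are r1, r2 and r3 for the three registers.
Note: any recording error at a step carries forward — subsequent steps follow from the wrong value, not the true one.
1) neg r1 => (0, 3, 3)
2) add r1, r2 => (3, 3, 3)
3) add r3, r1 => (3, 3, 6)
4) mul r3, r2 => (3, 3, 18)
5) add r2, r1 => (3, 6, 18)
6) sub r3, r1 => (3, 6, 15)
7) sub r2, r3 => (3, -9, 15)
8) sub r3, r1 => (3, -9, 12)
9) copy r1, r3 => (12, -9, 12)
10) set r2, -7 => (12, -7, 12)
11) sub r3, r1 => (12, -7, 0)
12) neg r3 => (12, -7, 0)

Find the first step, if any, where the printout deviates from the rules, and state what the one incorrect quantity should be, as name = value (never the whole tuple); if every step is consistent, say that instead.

step 1: r1 = -(0) = 0 -> matches
step 2: r1 = 0 + 3 = 3 -> no discrepancy
step 3: r3 = 3 + 3 = 6 -> no discrepancy
step 4: r3 = 6 * 3 = 18 -> matches
step 5: r2 = 3 + 3 = 6 -> agrees with the printout
step 6: r3 = 18 - 3 = 15 -> matches
step 7: r2 = 6 - 15 = -9 -> exactly as logged
step 8: r3 = 15 - 3 = 12 -> agrees with the printout
step 9: r1 = 12 -> same as recorded
step 10: r2 = -7 -> verified
step 11: r3 = 12 - 12 = 0 -> exactly as logged
step 12: r3 = -(0) = 0 -> exactly as logged
Nothing is out of place; the run is error-free.

no error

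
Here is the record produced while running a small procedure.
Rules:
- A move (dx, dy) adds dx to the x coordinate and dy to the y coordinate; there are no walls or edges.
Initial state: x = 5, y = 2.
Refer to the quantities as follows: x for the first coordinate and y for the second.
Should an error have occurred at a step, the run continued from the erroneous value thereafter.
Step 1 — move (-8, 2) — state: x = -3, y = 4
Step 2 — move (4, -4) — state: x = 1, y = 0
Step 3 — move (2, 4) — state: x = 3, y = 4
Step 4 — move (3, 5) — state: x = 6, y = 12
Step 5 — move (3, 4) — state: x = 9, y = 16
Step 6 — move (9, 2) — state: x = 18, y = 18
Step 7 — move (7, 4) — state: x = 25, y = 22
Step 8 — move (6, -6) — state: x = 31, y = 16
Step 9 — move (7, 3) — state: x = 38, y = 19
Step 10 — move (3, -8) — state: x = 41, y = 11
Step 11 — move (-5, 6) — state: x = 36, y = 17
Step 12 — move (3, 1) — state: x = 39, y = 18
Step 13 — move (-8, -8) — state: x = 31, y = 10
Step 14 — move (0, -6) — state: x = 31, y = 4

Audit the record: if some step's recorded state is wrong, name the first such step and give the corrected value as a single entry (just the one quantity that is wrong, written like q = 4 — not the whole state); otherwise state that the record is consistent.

1. x = 5 + (-8) = -3, y = 2 + (2) = 4 (in agreement)
2. x = -3 + (4) = 1, y = 4 + (-4) = 0 (checks out)
3. x = 1 + (2) = 3, y = 0 + (4) = 4 (checks out)
4. x = 3 + (3) = 6, y = 4 + (5) = 9 (a discrepancy with the record)
Step 4 is the first one off; corrected, y = 9.

step 4, y = 9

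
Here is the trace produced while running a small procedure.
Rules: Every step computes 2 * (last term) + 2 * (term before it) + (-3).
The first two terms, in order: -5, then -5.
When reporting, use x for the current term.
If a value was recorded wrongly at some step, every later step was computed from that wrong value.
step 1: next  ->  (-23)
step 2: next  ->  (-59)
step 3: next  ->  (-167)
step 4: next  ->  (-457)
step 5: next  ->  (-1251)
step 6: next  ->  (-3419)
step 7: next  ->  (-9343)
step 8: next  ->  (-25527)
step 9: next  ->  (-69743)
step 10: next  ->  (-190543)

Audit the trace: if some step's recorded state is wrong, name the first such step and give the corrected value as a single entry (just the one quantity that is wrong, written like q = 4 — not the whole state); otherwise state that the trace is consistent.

step 1: x = 2*(-5) + (2)*(-5) + (-3) = -23 -> agrees with the trace
step 2: x = 2*(-23) + (2)*(-5) + (-3) = -59 -> in agreement
step 3: x = 2*(-59) + (2)*(-23) + (-3) = -167 -> no discrepancy
step 4: x = 2*(-167) + (2)*(-59) + (-3) = -455 -> the recorded entry deviates here
So the first discrepancy is step 4, where the right value is x = -455.

step 4, x = -455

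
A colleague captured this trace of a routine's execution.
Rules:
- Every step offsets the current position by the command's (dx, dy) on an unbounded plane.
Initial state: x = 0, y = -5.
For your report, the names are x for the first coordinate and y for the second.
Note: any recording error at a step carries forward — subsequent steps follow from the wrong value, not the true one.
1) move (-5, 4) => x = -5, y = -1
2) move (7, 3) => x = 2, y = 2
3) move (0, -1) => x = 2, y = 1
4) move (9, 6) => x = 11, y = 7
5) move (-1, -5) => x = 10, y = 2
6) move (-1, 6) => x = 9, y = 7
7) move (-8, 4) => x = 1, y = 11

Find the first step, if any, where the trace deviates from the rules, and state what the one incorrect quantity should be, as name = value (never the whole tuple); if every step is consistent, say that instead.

step 6, y = 8

step 1: x = 0 + (-5) = -5, y = -5 + (4) = -1 -> exactly as logged
step 2: x = -5 + (7) = 2, y = -1 + (3) = 2 -> agrees with the trace
step 3: x = 2 + (0) = 2, y = 2 + (-1) = 1 -> consistent with the trace
step 4: x = 2 + (9) = 11, y = 1 + (6) = 7 -> in agreement
step 5: x = 11 + (-1) = 10, y = 7 + (-5) = 2 -> exactly as logged
step 6: x = 10 + (-1) = 9, y = 2 + (6) = 8 -> a discrepancy with the trace
So the first discrepancy is step 6, where the right value is y = 8.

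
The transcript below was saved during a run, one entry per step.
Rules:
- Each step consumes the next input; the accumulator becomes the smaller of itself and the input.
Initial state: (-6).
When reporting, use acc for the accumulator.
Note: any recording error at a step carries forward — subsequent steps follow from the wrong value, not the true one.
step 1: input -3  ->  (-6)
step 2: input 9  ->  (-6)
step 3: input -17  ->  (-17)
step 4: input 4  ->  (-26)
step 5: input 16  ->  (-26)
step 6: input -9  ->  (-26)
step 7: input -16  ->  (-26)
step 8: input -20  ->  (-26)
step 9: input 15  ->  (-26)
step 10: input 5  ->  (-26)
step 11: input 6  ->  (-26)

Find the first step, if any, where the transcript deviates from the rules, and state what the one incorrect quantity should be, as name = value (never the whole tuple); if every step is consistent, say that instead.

1. acc = min(-6, -3) = -6 (verified)
2. acc = min(-6, 9) = -6 (matches)
3. acc = min(-6, -17) = -17 (confirmed correct)
4. acc = min(-17, 4) = -17 (not what was recorded)
Step 4 is the first one off; corrected, acc = -17.

step 4, acc = -17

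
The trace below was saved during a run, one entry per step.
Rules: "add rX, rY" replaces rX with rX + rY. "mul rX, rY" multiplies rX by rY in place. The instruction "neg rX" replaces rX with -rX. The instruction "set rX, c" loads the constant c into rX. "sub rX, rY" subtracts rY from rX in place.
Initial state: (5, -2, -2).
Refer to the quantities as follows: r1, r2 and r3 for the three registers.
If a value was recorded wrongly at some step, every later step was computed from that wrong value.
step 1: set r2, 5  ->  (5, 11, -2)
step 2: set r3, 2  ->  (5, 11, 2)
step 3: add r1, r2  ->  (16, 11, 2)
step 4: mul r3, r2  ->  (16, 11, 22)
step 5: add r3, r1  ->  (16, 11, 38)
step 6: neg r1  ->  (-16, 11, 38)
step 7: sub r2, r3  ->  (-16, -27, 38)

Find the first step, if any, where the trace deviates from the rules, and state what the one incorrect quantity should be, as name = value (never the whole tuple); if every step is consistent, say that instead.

1. r2 = 5 (the trace has a different value)
First incorrect step: 1; the correct value is r2 = 5.

step 1, r2 = 5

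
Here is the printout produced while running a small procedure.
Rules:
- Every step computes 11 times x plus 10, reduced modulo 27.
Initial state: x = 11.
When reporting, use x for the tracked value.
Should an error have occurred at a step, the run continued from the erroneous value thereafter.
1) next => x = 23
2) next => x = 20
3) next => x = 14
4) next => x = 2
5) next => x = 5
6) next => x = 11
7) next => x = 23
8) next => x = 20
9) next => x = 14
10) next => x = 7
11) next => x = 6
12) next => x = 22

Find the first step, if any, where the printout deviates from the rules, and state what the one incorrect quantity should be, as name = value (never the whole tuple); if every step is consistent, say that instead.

step 10, x = 2

step 1: x = (11*11 + 10) mod 27 = 23 -> in agreement
step 2: x = (11*23 + 10) mod 27 = 20 -> no discrepancy
step 3: x = (11*20 + 10) mod 27 = 14 -> no discrepancy
step 4: x = (11*14 + 10) mod 27 = 2 -> confirmed correct
step 5: x = (11*2 + 10) mod 27 = 5 -> agrees with the printout
step 6: x = (11*5 + 10) mod 27 = 11 -> consistent with the printout
step 7: x = (11*11 + 10) mod 27 = 23 -> in agreement
step 8: x = (11*23 + 10) mod 27 = 20 -> in agreement
step 9: x = (11*20 + 10) mod 27 = 14 -> in agreement
step 10: x = (11*14 + 10) mod 27 = 2 -> the printout disagrees here
Step 10 is the first one off; corrected, x = 2.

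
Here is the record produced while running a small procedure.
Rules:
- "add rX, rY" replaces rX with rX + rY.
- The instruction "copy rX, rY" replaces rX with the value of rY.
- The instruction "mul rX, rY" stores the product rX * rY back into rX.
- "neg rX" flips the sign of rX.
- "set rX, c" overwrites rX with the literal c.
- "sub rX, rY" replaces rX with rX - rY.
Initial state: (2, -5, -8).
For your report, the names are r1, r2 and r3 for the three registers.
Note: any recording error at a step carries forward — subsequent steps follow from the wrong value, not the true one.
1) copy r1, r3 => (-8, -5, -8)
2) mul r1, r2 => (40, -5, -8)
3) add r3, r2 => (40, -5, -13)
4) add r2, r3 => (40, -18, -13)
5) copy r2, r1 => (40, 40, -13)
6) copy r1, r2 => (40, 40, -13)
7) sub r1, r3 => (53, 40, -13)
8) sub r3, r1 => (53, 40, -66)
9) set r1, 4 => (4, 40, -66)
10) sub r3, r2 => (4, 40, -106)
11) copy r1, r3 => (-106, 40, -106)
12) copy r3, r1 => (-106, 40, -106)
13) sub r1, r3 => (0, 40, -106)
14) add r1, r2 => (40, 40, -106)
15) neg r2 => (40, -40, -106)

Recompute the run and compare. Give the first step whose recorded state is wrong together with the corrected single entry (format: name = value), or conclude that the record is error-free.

Step 1: r1 = -8 — agrees with the record.
Step 2: r1 = -8 * -5 = 40 — no discrepancy.
Step 3: r3 = -8 + -5 = -13 — in agreement.
Step 4: r2 = -5 + -13 = -18 — checks out.
Step 5: r2 = 40 — agrees with the record.
Step 6: r1 = 40 — checks out.
Step 7: r1 = 40 - -13 = 53 — agrees with the record.
Step 8: r3 = -13 - 53 = -66 — checks out.
Step 9: r1 = 4 — agrees with the record.
Step 10: r3 = -66 - 40 = -106 — checks out.
Step 11: r1 = -106 — exactly as logged.
Step 12: r3 = -106 — verified.
Step 13: r1 = -106 - -106 = 0 — verified.
Step 14: r1 = 0 + 40 = 40 — verified.
Step 15: r2 = -(40) = -40 — matches.
Every step is consistent.

no error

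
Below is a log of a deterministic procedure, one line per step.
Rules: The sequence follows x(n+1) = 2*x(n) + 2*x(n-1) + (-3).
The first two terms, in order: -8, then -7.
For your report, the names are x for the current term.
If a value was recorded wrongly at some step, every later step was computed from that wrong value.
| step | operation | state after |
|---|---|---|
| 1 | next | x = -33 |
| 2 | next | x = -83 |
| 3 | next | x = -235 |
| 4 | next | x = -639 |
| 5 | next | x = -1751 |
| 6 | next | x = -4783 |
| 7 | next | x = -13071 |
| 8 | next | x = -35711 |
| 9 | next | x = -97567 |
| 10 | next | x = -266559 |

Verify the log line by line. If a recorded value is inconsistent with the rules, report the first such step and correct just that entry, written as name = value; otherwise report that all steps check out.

no error

step 1: x = 2*(-7) + (2)*(-8) + (-3) = -33 -> matches
step 2: x = 2*(-33) + (2)*(-7) + (-3) = -83 -> agrees with the log
step 3: x = 2*(-83) + (2)*(-33) + (-3) = -235 -> same as recorded
step 4: x = 2*(-235) + (2)*(-83) + (-3) = -639 -> in agreement
step 5: x = 2*(-639) + (2)*(-235) + (-3) = -1751 -> in agreement
step 6: x = 2*(-1751) + (2)*(-639) + (-3) = -4783 -> consistent with the log
step 7: x = 2*(-4783) + (2)*(-1751) + (-3) = -13071 -> matches
step 8: x = 2*(-13071) + (2)*(-4783) + (-3) = -35711 -> in agreement
step 9: x = 2*(-35711) + (2)*(-13071) + (-3) = -97567 -> in agreement
step 10: x = 2*(-97567) + (2)*(-35711) + (-3) = -266559 -> exactly as logged
All entries verified; no error found.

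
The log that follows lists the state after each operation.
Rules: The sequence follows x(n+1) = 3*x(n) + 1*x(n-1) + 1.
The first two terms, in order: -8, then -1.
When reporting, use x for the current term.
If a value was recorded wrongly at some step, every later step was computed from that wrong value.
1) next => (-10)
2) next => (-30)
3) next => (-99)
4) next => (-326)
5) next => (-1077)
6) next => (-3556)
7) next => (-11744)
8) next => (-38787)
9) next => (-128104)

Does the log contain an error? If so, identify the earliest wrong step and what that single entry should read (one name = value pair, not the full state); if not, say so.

Recomputing the run from the initial state:
step 1: x = -10
step 2: x = -30
step 3: x = -99
step 4: x = -326
step 5: x = -1076
step 6: x = -3553
step 7: x = -11734
step 8: x = -38754
step 9: x = -127995
The first disagreement with the log is at step 5, where the value should be x = -1076.

step 5, x = -1076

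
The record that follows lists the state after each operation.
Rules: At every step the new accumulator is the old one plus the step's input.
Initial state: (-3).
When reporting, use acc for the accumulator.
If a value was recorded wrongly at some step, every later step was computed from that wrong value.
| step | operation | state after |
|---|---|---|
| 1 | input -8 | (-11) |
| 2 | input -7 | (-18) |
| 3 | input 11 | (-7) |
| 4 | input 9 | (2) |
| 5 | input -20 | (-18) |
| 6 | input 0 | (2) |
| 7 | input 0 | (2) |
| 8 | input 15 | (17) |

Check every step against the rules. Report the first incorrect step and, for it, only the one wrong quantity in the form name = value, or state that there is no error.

1. acc = -3 + -8 = -11 (same as recorded)
2. acc = -11 + -7 = -18 (checks out)
3. acc = -18 + 11 = -7 (confirmed correct)
4. acc = -7 + 9 = 2 (matches)
5. acc = 2 + -20 = -18 (checks out)
6. acc = -18 + 0 = -18 (a discrepancy with the record)
That makes step 6 the first incorrect line — acc = -18 is what it should show.

step 6, acc = -18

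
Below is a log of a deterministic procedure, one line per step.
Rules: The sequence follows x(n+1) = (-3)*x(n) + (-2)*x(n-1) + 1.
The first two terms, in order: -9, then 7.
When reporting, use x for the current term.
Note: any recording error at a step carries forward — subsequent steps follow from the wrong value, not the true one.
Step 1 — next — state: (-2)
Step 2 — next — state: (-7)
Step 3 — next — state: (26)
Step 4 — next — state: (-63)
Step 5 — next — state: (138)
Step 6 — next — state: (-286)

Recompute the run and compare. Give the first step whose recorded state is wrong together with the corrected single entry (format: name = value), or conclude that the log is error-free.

step 1: x = -3*(7) + (-2)*(-9) + (1) = -2 -> no discrepancy
step 2: x = -3*(-2) + (-2)*(7) + (1) = -7 -> verified
step 3: x = -3*(-7) + (-2)*(-2) + (1) = 26 -> exactly as logged
step 4: x = -3*(26) + (-2)*(-7) + (1) = -63 -> agrees with the log
step 5: x = -3*(-63) + (-2)*(26) + (1) = 138 -> agrees with the log
step 6: x = -3*(138) + (-2)*(-63) + (1) = -287 -> the entry is off here
So the first discrepancy is step 6, where the right value is x = -287.

step 6, x = -287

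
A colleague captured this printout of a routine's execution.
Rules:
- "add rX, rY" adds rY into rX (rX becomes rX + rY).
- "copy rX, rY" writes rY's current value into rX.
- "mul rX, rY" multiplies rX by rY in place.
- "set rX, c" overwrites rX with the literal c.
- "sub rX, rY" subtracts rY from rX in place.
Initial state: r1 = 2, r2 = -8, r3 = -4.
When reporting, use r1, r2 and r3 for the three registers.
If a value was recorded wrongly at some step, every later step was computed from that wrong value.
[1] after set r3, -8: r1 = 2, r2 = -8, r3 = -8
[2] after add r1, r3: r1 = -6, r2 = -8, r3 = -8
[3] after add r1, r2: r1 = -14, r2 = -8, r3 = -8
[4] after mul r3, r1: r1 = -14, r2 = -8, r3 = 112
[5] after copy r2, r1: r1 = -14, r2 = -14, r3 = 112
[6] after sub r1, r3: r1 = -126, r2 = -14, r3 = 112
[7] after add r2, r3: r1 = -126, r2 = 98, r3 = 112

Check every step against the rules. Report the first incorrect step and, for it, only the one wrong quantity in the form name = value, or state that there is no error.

1. r3 = -8 (no discrepancy)
2. r1 = 2 + -8 = -6 (agrees with the printout)
3. r1 = -6 + -8 = -14 (exactly as logged)
4. r3 = -8 * -14 = 112 (consistent with the printout)
5. r2 = -14 (in agreement)
6. r1 = -14 - 112 = -126 (verified)
7. r2 = -14 + 112 = 98 (checks out)
Each recorded entry agrees with the recomputation.

no error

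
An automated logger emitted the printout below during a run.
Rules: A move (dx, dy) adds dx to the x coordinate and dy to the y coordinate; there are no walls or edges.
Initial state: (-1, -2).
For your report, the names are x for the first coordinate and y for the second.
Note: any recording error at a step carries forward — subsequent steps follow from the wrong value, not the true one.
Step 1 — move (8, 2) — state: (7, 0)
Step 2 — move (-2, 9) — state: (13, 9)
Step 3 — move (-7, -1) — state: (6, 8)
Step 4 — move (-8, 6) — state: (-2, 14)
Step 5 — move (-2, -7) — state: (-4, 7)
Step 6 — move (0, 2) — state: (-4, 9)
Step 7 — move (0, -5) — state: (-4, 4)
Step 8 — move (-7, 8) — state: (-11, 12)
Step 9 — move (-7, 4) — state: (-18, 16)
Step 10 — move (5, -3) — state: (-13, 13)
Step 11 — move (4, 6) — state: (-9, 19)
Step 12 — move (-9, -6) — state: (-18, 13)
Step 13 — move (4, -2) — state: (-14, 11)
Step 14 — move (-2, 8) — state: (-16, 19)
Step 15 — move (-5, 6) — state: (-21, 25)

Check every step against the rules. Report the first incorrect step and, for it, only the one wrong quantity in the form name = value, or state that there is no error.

Recomputing the run from the initial state:
step 1: x = 7, y = 0
step 2: x = 5, y = 9
step 3: x = -2, y = 8
step 4: x = -10, y = 14
step 5: x = -12, y = 7
step 6: x = -12, y = 9
step 7: x = -12, y = 4
step 8: x = -19, y = 12
step 9: x = -26, y = 16
step 10: x = -21, y = 13
step 11: x = -17, y = 19
step 12: x = -26, y = 13
step 13: x = -22, y = 11
step 14: x = -24, y = 19
step 15: x = -29, y = 25
The first disagreement with the printout is at step 2, where the value should be x = 5.

step 2, x = 5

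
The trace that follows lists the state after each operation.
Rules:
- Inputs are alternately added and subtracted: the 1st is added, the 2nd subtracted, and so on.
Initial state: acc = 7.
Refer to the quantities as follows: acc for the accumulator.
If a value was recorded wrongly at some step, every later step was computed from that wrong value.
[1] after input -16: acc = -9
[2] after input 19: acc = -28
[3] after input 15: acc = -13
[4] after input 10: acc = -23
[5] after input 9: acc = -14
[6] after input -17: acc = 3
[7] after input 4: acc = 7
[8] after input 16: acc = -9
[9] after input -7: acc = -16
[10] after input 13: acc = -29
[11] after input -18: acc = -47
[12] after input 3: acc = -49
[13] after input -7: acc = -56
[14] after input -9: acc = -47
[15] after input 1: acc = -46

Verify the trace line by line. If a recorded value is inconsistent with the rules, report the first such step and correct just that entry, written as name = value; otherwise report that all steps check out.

step 12, acc = -50

Step 1: acc = 7 + -16 = -9 — consistent with the trace.
Step 2: acc = -9 - 19 = -28 — consistent with the trace.
Step 3: acc = -28 + 15 = -13 — confirmed correct.
Step 4: acc = -13 - 10 = -23 — agrees with the trace.
Step 5: acc = -23 + 9 = -14 — agrees with the trace.
Step 6: acc = -14 - -17 = 3 — verified.
Step 7: acc = 3 + 4 = 7 — no discrepancy.
Step 8: acc = 7 - 16 = -9 — consistent with the trace.
Step 9: acc = -9 + -7 = -16 — in agreement.
Step 10: acc = -16 - 13 = -29 — no discrepancy.
Step 11: acc = -29 + -18 = -47 — agrees with the trace.
Step 12: acc = -47 - 3 = -50 — first mismatch against the trace.
That makes step 12 the first incorrect line — acc = -50 is what it should show.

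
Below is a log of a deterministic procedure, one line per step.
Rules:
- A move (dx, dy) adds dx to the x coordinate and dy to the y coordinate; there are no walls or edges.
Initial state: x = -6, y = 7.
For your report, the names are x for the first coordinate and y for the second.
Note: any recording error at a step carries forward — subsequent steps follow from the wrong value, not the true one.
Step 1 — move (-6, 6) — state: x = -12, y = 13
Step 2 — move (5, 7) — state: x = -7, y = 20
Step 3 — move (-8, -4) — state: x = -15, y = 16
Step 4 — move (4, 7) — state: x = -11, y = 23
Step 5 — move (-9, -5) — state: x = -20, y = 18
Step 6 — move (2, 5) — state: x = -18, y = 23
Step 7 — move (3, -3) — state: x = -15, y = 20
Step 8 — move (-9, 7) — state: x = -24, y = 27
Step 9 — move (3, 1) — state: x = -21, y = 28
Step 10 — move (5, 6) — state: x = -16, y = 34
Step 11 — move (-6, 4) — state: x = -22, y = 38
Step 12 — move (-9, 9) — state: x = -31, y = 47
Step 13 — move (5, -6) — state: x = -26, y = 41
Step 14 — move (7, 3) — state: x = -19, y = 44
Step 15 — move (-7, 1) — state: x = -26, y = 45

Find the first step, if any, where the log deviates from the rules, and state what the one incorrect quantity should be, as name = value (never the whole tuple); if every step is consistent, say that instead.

no error

step 1: x = -6 + (-6) = -12, y = 7 + (6) = 13 -> consistent with the log
step 2: x = -12 + (5) = -7, y = 13 + (7) = 20 -> exactly as logged
step 3: x = -7 + (-8) = -15, y = 20 + (-4) = 16 -> checks out
step 4: x = -15 + (4) = -11, y = 16 + (7) = 23 -> agrees with the log
step 5: x = -11 + (-9) = -20, y = 23 + (-5) = 18 -> matches
step 6: x = -20 + (2) = -18, y = 18 + (5) = 23 -> exactly as logged
step 7: x = -18 + (3) = -15, y = 23 + (-3) = 20 -> matches
step 8: x = -15 + (-9) = -24, y = 20 + (7) = 27 -> checks out
step 9: x = -24 + (3) = -21, y = 27 + (1) = 28 -> no discrepancy
step 10: x = -21 + (5) = -16, y = 28 + (6) = 34 -> verified
step 11: x = -16 + (-6) = -22, y = 34 + (4) = 38 -> exactly as logged
step 12: x = -22 + (-9) = -31, y = 38 + (9) = 47 -> same as recorded
step 13: x = -31 + (5) = -26, y = 47 + (-6) = 41 -> confirmed correct
step 14: x = -26 + (7) = -19, y = 41 + (3) = 44 -> checks out
step 15: x = -19 + (-7) = -26, y = 44 + (1) = 45 -> same as recorded
No step deviates from the rules.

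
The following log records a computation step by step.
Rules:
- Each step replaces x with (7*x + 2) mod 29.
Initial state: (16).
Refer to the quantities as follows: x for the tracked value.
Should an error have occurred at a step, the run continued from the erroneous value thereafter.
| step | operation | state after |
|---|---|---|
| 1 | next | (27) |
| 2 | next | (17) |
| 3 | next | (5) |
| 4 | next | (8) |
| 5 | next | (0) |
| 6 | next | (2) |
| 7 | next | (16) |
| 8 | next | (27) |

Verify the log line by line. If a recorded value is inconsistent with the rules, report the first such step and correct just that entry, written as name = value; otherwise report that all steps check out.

step 1: x = (7*16 + 2) mod 29 = 27 -> consistent with the log
step 2: x = (7*27 + 2) mod 29 = 17 -> consistent with the log
step 3: x = (7*17 + 2) mod 29 = 5 -> checks out
step 4: x = (7*5 + 2) mod 29 = 8 -> consistent with the log
step 5: x = (7*8 + 2) mod 29 = 0 -> confirmed correct
step 6: x = (7*0 + 2) mod 29 = 2 -> agrees with the log
step 7: x = (7*2 + 2) mod 29 = 16 -> agrees with the log
step 8: x = (7*16 + 2) mod 29 = 27 -> verified
All steps check out; nothing to correct.

no error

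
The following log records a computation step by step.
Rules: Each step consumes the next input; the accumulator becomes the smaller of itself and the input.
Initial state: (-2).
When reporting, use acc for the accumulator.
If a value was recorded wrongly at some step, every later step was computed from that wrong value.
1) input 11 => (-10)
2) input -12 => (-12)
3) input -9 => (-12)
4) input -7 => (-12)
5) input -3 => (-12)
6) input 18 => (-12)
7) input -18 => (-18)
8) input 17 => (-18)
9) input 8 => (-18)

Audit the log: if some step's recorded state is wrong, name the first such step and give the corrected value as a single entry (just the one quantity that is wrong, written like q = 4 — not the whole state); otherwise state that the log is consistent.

step 1, acc = -2

1. acc = min(-2, 11) = -2 (the log disagrees here)
So the first discrepancy is step 1, where the right value is acc = -2.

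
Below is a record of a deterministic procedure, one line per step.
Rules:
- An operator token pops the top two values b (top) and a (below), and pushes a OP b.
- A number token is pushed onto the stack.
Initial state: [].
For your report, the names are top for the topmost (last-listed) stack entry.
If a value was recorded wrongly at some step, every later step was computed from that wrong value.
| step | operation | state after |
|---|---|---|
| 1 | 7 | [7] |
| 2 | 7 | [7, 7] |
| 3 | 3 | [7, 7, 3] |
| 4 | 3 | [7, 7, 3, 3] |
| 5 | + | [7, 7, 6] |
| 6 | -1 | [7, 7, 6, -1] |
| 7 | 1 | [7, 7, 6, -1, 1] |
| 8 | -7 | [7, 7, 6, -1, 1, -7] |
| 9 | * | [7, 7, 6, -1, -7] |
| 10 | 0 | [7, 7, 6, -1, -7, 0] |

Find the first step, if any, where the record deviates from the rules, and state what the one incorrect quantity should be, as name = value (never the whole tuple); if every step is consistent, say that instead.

no error

Recomputing the run from the initial state:
step 1: [7]
step 2: [7, 7]
step 3: [7, 7, 3]
step 4: [7, 7, 3, 3]
step 5: [7, 7, 6]
step 6: [7, 7, 6, -1]
step 7: [7, 7, 6, -1, 1]
step 8: [7, 7, 6, -1, 1, -7]
step 9: [7, 7, 6, -1, -7]
step 10: [7, 7, 6, -1, -7, 0]
This matches the record at every step.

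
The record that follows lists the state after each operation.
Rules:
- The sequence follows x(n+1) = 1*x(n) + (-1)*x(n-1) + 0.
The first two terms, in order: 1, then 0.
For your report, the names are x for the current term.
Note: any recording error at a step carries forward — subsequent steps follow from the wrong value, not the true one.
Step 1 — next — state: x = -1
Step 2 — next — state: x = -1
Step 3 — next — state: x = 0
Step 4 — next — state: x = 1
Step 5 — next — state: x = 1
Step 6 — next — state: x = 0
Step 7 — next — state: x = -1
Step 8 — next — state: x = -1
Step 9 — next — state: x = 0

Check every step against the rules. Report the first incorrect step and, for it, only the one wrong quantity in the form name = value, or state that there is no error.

1. x = 1*(0) + (-1)*(1) + (0) = -1 (confirmed correct)
2. x = 1*(-1) + (-1)*(0) + (0) = -1 (no discrepancy)
3. x = 1*(-1) + (-1)*(-1) + (0) = 0 (same as recorded)
4. x = 1*(0) + (-1)*(-1) + (0) = 1 (in agreement)
5. x = 1*(1) + (-1)*(0) + (0) = 1 (exactly as logged)
6. x = 1*(1) + (-1)*(1) + (0) = 0 (same as recorded)
7. x = 1*(0) + (-1)*(1) + (0) = -1 (same as recorded)
8. x = 1*(-1) + (-1)*(0) + (0) = -1 (in agreement)
9. x = 1*(-1) + (-1)*(-1) + (0) = 0 (verified)
No step deviates from the rules.

no error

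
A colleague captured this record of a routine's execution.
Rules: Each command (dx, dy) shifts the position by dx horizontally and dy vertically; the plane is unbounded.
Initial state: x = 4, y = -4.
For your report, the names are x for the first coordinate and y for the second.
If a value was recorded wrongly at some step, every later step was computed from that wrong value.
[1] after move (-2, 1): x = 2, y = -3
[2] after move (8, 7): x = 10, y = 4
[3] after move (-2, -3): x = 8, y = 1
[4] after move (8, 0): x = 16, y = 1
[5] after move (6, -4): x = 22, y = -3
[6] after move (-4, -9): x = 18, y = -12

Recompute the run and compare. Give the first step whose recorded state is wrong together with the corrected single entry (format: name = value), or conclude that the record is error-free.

no error

Recomputing the run from the initial state:
step 1: x = 2, y = -3
step 2: x = 10, y = 4
step 3: x = 8, y = 1
step 4: x = 16, y = 1
step 5: x = 22, y = -3
step 6: x = 18, y = -12
This matches the record at every step.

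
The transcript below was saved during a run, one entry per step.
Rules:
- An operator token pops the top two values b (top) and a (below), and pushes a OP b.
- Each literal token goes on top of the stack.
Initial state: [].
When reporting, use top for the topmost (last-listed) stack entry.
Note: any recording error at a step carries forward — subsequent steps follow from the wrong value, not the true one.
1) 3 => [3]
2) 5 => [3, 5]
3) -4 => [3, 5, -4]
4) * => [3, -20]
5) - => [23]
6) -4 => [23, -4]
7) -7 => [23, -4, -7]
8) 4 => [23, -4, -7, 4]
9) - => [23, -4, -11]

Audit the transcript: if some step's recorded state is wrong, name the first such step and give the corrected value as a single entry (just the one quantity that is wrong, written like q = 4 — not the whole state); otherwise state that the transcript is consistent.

Recomputing the run from the initial state:
step 1: [3]
step 2: [3, 5]
step 3: [3, 5, -4]
step 4: [3, -20]
step 5: [23]
step 6: [23, -4]
step 7: [23, -4, -7]
step 8: [23, -4, -7, 4]
step 9: [23, -4, -11]
This matches the transcript at every step.

no error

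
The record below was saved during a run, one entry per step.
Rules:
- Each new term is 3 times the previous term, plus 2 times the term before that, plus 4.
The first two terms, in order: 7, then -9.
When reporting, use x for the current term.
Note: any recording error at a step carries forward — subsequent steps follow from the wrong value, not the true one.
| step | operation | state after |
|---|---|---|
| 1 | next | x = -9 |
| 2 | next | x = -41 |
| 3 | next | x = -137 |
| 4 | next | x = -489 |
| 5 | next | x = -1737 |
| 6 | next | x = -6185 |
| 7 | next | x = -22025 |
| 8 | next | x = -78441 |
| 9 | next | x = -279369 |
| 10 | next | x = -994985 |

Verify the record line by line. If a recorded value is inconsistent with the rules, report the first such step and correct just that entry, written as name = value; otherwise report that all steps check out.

1. x = 3*(-9) + (2)*(7) + (4) = -9 (consistent with the record)
2. x = 3*(-9) + (2)*(-9) + (4) = -41 (consistent with the record)
3. x = 3*(-41) + (2)*(-9) + (4) = -137 (agrees with the record)
4. x = 3*(-137) + (2)*(-41) + (4) = -489 (same as recorded)
5. x = 3*(-489) + (2)*(-137) + (4) = -1737 (same as recorded)
6. x = 3*(-1737) + (2)*(-489) + (4) = -6185 (verified)
7. x = 3*(-6185) + (2)*(-1737) + (4) = -22025 (matches)
8. x = 3*(-22025) + (2)*(-6185) + (4) = -78441 (no discrepancy)
9. x = 3*(-78441) + (2)*(-22025) + (4) = -279369 (agrees with the record)
10. x = 3*(-279369) + (2)*(-78441) + (4) = -994985 (in agreement)
Nothing is out of place; the run is error-free.

no error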